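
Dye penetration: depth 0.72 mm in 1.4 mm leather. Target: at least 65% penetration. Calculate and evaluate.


Penetration = 51.4%
Meets target: No

Penetration = 0.72 / 1.4 x 100 = 51.4%
Target: 65%
Meets target: No


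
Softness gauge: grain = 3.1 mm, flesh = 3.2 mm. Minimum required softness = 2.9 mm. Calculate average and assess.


Average softness = 3.15 mm
Meets requirement: Yes

Average = (3.1 + 3.2) / 2 = 3.15 mm
Minimum = 2.9 mm
Meets requirement: Yes


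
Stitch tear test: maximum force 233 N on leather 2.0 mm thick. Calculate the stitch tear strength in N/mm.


Stitch tear strength = force / thickness
STS = 233 / 2.0 = 116.5 N/mm


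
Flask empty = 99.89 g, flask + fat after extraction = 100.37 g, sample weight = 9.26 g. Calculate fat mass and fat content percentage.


Fat mass = 0.48 g
Fat content = 5.2%


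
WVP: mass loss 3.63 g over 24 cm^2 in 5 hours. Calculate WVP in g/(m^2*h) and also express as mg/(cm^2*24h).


WVP = 3.63 / (24 x 5) x 10000 = 302.50 g/(m^2*h)
Mass loss in mg = 3.63 x 1000 = 3630 mg
Per cm^2 per 24h in mg: 3630 x 24 / (24 x 5) = 87120 / 120 = 726.00 mg/(cm^2*24h)


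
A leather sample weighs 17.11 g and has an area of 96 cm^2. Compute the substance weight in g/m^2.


1782.3 g/m^2

Substance weight = mass / area x 10000
SW = 17.11 / 96 x 10000
SW = 1782.3 g/m^2


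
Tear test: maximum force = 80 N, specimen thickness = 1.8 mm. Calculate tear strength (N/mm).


44.4 N/mm


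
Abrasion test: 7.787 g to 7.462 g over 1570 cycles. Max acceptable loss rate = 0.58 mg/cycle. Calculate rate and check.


Rate = 0.207 mg/cycle
Passes: Yes

Loss = 7.787 - 7.462 = 0.325 g
Rate = 0.325 g / 1570 cycles x 1000 = 0.207 mg/cycle
Max = 0.58 mg/cycle
Passes: Yes


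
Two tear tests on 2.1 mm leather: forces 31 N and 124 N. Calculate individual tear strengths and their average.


Tear 1 = 31 / 2.1 = 14.8 N/mm
Tear 2 = 124 / 2.1 = 59.0 N/mm
Average = (14.8 + 59.0) / 2 = 36.9 N/mm


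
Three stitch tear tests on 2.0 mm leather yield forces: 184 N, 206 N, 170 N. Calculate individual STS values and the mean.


STS1 = 92.0 N/mm
STS2 = 103.0 N/mm
STS3 = 85.0 N/mm
Mean = 93.3 N/mm

STS1 = 184 / 2.0 = 92.0 N/mm
STS2 = 206 / 2.0 = 103.0 N/mm
STS3 = 170 / 2.0 = 85.0 N/mm
Mean = (92.0 + 103.0 + 85.0) / 3 = 93.3 N/mm


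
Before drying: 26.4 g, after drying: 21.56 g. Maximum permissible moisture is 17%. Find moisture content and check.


Moisture content = 18.3%
Acceptable: No


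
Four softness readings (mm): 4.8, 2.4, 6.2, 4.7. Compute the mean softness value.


4.53 mm


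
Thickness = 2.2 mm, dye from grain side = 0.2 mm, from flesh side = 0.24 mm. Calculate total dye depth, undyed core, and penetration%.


Total dyed = 0.2 + 0.24 = 0.44 mm
Undyed core = 2.2 - 0.44 = 1.76 mm
Penetration = 0.44 / 2.2 x 100 = 20.0%


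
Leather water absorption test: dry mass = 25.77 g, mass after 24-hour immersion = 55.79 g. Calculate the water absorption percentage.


Water absorbed = 55.79 - 25.77 = 30.02 g
WA% = 30.02 / 25.77 x 100 = 116.5%


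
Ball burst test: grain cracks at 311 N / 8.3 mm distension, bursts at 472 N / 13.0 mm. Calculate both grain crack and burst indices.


Crack index = 311 / 8.3 = 37.5 N/mm
Burst index = 472 / 13.0 = 36.3 N/mm


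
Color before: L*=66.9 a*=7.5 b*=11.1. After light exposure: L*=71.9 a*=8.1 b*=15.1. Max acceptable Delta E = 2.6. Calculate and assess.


Delta E = 6.43
Passes: No

dL = 5.0, da = 0.6, db = 4.0
dE = sqrt((5.0)^2 + (0.6)^2 + (4.0)^2) = 6.43
Max = 2.6
Passes: No


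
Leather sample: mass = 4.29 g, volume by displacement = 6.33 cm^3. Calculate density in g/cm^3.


0.678 g/cm^3

Density = mass / volume
Density = 4.29 / 6.33 = 0.678 g/cm^3


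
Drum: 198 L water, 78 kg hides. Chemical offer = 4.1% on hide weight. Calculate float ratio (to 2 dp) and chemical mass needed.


Float ratio = 2.54
Chemical needed = 3.198 kg


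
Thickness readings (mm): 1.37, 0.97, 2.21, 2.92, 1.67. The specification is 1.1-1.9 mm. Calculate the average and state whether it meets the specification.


Sum = 9.14
Average = 9.14 / 5 = 1.83 mm
Specification range: 1.1 to 1.9 mm
Within spec: Yes


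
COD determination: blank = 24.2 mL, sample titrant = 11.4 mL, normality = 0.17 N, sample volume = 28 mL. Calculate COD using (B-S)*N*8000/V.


621.7 mg/L

COD = (24.2 - 11.4) x 0.17 x 8000 / 28
COD = 12.8 x 0.17 x 8000 / 28
COD = 621.7 mg/L


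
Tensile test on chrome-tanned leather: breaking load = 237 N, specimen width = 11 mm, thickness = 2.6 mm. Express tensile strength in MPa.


8.29 MPa


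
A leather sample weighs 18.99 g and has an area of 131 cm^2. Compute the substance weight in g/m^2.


1449.6 g/m^2

Substance weight = mass / area x 10000
SW = 18.99 / 131 x 10000
SW = 1449.6 g/m^2


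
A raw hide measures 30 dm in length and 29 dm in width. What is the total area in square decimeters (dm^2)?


Area = length x width
Area = 30 x 29 = 870 dm^2


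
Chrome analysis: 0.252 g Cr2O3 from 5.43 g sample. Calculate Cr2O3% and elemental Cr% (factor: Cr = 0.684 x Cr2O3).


Cr2O3 = 4.64%
Cr = 3.17%

Cr2O3% = 0.252 / 5.43 x 100 = 4.64%
Cr% = 4.64 x 0.684 = 3.17%


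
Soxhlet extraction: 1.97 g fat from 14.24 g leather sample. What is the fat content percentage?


Fat content = 1.97 / 14.24 x 100
Fat = 13.8%


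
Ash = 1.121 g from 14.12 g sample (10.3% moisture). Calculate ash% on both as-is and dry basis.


As-is ash% = 1.121 / 14.12 x 100 = 7.94%
Dry mass = 14.12 x (100 - 10.3) / 100 = 12.66564 g
Dry-basis ash% = 1.121 / 12.66564 x 100 = 8.85%


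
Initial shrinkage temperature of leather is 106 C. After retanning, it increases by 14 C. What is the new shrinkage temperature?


120 C


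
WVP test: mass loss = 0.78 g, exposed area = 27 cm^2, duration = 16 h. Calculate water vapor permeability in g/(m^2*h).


WVP = mass_loss / (area x time) x 10000
WVP = 0.78 / (27 x 16) x 10000
WVP = 0.78 / 432 x 10000 = 18.06 g/(m^2*h)


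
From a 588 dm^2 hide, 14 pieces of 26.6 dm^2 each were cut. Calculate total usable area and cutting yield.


Total usable = 14 x 26.6 = 372.4 dm^2
Yield = 372.4 / 588 x 100 = 63.3%


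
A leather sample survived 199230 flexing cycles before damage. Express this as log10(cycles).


log10(199230) = 5.30


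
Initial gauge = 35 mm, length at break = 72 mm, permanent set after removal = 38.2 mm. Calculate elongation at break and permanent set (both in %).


Elongation at break = (72 - 35) / 35 x 100 = 105.7%
Permanent set = (38.2 - 35) / 35 x 100 = 9.1%


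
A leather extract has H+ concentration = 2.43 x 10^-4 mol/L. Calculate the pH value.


pH = -log10[H+]
pH = -log10(2.43 x 10^-4) = 3.61


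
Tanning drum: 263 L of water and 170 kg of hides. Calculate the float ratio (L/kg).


Float ratio = water / hide weight
Ratio = 263 / 170 = 1.5


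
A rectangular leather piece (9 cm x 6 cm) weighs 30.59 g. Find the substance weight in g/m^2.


5664.8 g/m^2

Area = 9 x 6 = 54 cm^2
SW = 30.59 / 54 x 10000 = 5664.8 g/m^2


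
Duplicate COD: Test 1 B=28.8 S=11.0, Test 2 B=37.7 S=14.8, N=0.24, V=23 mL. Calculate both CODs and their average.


COD1 = 1485.9 mg/L
COD2 = 1911.7 mg/L
Average = 1698.8 mg/L

COD1 = (28.8 - 11.0) x 0.24 x 8000 / 23 = 1485.9 mg/L
COD2 = (37.7 - 14.8) x 0.24 x 8000 / 23 = 1911.7 mg/L
Average = (1485.9 + 1911.7) / 2 = 1698.8 mg/L


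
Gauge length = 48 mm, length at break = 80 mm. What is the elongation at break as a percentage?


66.7%

Extension = 80 - 48 = 32 mm
Elongation = 32 / 48 x 100 = 66.7%


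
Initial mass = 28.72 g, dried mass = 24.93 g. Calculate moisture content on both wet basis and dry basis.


Moisture lost = 28.72 - 24.93 = 3.79 g
Wet basis MC = 3.79 / 28.72 x 100 = 13.2%
Dry basis MC = 3.79 / 24.93 x 100 = 15.2%


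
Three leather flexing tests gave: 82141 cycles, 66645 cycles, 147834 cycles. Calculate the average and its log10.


Average = 98873 cycles
log10 = 5.00


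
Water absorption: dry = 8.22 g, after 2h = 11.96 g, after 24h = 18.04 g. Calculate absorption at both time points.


2h absorption = 45.5%
24h absorption = 119.5%

WA (2h) = (11.96 - 8.22) / 8.22 x 100 = 45.5%
WA (24h) = (18.04 - 8.22) / 8.22 x 100 = 119.5%


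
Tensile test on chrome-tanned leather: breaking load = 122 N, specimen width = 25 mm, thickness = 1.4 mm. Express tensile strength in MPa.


Cross-section = 25 x 1.4 = 35.0 mm^2
TS = 122 / 35.0 = 3.49 MPa
(1 N/mm^2 = 1 MPa)


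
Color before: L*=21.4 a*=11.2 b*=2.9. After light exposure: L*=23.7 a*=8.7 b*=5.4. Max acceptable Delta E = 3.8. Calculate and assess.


Delta E = 4.22
Passes: No

dL = 2.3, da = -2.5, db = 2.5
dE = sqrt((2.3)^2 + (-2.5)^2 + (2.5)^2) = 4.22
Max = 3.8
Passes: No


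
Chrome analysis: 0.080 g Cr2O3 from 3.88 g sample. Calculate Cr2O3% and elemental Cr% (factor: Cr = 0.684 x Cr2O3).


Cr2O3 = 2.06%
Cr = 1.41%

Cr2O3% = 0.080 / 3.88 x 100 = 2.06%
Cr% = 2.06 x 0.684 = 1.41%


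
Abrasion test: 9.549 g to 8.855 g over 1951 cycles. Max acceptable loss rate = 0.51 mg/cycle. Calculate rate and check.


Loss = 9.549 - 8.855 = 0.694 g
Rate = 0.694 g / 1951 cycles x 1000 = 0.356 mg/cycle
Max = 0.51 mg/cycle
Passes: Yes


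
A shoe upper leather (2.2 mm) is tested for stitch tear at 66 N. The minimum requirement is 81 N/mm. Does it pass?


STS = 66 / 2.2 = 30.0 N/mm
Minimum required: 81 N/mm
Passes: No


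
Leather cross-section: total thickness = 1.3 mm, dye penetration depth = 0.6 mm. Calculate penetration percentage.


46.2%

Penetration% = 0.6 / 1.3 x 100
Penetration = 46.2%


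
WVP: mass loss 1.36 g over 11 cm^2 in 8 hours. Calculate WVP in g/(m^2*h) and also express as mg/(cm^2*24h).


WVP = 1.36 / (11 x 8) x 10000 = 154.55 g/(m^2*h)
Mass loss in mg = 1.36 x 1000 = 1360 mg
Per cm^2 per 24h in mg: 1360 x 24 / (11 x 8) = 32640 / 88 = 370.91 mg/(cm^2*24h)


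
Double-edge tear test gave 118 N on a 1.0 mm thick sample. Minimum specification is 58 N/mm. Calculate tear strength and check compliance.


Tear strength = 118 / 1.0 = 118.0 N/mm
Required minimum = 58 N/mm
Compliant: Yes


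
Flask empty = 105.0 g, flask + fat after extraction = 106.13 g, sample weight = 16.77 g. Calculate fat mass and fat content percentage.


Fat mass = 1.13 g
Fat content = 6.7%


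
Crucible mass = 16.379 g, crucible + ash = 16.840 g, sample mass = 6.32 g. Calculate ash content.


Ash mass = 0.461 g
Ash content = 7.29%

Ash mass = 16.840 - 16.379 = 0.461 g
Ash% = 0.461 / 6.32 x 100 = 7.29%


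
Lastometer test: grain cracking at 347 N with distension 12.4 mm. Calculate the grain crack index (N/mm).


Grain crack index = force / distension
Index = 347 / 12.4 = 28.0 N/mm


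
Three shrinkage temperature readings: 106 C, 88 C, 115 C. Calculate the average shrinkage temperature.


Average = (106 + 88 + 115) / 3
Average = 309 / 3 = 103.0 C


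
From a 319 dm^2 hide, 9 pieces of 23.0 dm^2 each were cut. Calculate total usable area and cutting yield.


Usable area = 207.0 dm^2
Yield = 64.9%

Total usable = 9 x 23.0 = 207.0 dm^2
Yield = 207.0 / 319 x 100 = 64.9%


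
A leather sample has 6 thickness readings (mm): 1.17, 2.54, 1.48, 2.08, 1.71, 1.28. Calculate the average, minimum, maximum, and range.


Average = 1.71 mm
Min = 1.17 mm
Max = 2.54 mm
Range = 1.37 mm


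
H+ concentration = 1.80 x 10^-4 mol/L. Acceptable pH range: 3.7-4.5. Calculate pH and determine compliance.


pH = 3.74
Compliant: Yes

pH = -log10(1.80 x 10^-4) = 3.74
Range: 3.7 to 4.5
Compliant: Yes


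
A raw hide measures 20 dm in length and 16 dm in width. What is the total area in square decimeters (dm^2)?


320 dm^2

Area = length x width
Area = 20 x 16 = 320 dm^2


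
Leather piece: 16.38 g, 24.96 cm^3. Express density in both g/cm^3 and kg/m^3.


0.656 g/cm^3
656 kg/m^3


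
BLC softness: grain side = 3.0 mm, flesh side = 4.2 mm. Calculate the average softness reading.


Average = (3.0 + 4.2) / 2
Average = 3.60 mm


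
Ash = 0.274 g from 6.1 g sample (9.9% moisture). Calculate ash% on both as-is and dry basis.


As-is ash% = 0.274 / 6.1 x 100 = 4.49%
Dry mass = 6.1 x (100 - 9.9) / 100 = 5.4961 g
Dry-basis ash% = 0.274 / 5.4961 x 100 = 4.99%


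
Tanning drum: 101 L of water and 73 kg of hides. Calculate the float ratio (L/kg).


Float ratio = water / hide weight
Ratio = 101 / 73 = 1.4


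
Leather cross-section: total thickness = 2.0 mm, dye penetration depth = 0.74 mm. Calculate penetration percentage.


Penetration% = 0.74 / 2.0 x 100
Penetration = 37.0%


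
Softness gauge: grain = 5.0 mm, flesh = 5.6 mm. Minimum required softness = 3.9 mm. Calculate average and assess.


Average softness = 5.30 mm
Meets requirement: Yes


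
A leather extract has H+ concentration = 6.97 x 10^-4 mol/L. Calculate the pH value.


pH = 3.16


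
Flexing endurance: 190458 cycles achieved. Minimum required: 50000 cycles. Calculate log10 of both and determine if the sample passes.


log10(190458) = 5.28
log10(50000) = 4.70
Passes: Yes


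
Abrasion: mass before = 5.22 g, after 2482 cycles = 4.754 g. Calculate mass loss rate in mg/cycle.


Mass loss = 5.22 - 4.754 = 0.466 g
Rate = 0.466 / 2482 x 1000 = 0.188 mg/cycle


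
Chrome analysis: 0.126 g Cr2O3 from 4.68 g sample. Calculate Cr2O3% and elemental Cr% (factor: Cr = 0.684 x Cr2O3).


Cr2O3% = 0.126 / 4.68 x 100 = 2.69%
Cr% = 2.69 x 0.684 = 1.84%


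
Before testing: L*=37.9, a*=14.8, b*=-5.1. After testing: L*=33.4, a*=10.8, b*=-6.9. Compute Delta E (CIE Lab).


dL = 33.4 - 37.9 = -4.5
da = 10.8 - 14.8 = -4.0
db = -6.9 - (-5.1) = -1.8
dE = sqrt((-4.5)^2 + (-4.0)^2 + (-1.8)^2) = 6.28


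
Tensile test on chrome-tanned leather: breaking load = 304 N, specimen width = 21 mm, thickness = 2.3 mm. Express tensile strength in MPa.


Cross-section = 21 x 2.3 = 48.3 mm^2
TS = 304 / 48.3 = 6.29 MPa
(1 N/mm^2 = 1 MPa)


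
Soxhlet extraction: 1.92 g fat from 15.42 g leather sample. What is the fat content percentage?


Fat content = 1.92 / 15.42 x 100
Fat = 12.5%


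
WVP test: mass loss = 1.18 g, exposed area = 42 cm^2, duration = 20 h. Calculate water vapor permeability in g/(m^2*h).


WVP = mass_loss / (area x time) x 10000
WVP = 1.18 / (42 x 20) x 10000
WVP = 1.18 / 840 x 10000 = 14.05 g/(m^2*h)


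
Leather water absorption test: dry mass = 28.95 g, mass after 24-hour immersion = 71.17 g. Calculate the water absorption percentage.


Water absorbed = 71.17 - 28.95 = 42.22 g
WA% = 42.22 / 28.95 x 100 = 145.8%


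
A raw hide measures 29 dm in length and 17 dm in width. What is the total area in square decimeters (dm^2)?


493 dm^2

Area = length x width
Area = 29 x 17 = 493 dm^2


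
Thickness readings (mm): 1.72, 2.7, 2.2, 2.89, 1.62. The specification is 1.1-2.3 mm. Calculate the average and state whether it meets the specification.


Average = 2.23 mm
Within specification: Yes

Sum = 11.13
Average = 11.13 / 5 = 2.23 mm
Specification range: 1.1 to 2.3 mm
Within spec: Yes


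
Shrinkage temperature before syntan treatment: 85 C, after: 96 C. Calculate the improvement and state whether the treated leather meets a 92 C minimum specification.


Improvement = 11 C
Meets 92 C spec: Yes


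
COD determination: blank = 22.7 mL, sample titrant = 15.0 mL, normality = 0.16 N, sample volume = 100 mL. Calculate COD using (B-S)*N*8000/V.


98.6 mg/L


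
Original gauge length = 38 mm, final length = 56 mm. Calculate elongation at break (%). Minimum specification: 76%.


Elongation = 47.4%
Meets spec: No


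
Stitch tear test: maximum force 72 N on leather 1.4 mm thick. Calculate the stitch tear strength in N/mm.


Stitch tear strength = force / thickness
STS = 72 / 1.4 = 51.4 N/mm


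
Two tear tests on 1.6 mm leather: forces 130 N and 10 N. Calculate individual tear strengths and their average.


Tear 1 = 81.3 N/mm
Tear 2 = 6.3 N/mm
Average = 43.8 N/mm


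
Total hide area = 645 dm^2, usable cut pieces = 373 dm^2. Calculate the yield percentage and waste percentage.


Yield = 57.8%
Waste = 42.2%


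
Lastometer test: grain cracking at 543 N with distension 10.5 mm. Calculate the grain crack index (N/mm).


51.7 N/mm


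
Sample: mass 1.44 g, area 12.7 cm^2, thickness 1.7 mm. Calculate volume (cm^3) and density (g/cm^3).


Thickness in cm = 1.7 / 10 = 0.17 cm
Volume = 12.7 x 0.17 = 2.159 cm^3
Density = 1.44 / 2.159 = 0.667 g/cm^3


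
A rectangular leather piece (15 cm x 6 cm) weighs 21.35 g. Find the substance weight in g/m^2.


2372.2 g/m^2

Area = 15 x 6 = 90 cm^2
SW = 21.35 / 90 x 10000 = 2372.2 g/m^2


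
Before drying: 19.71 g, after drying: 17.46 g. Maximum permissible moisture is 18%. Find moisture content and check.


Moisture content = 11.4%
Acceptable: Yes


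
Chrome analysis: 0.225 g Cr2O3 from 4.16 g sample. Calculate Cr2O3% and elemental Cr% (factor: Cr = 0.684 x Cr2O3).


Cr2O3% = 0.225 / 4.16 x 100 = 5.41%
Cr% = 5.41 x 0.684 = 3.70%


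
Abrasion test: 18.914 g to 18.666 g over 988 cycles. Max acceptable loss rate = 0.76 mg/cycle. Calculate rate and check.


Rate = 0.251 mg/cycle
Passes: Yes

Loss = 18.914 - 18.666 = 0.248 g
Rate = 0.248 g / 988 cycles x 1000 = 0.251 mg/cycle
Max = 0.76 mg/cycle
Passes: Yes


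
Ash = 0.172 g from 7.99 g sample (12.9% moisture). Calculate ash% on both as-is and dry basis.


As-is ash = 2.15%
Dry-basis ash = 2.47%


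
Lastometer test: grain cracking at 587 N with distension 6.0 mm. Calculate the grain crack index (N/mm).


97.8 N/mm


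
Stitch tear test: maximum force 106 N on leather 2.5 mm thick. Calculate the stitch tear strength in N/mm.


42.4 N/mm

Stitch tear strength = force / thickness
STS = 106 / 2.5 = 42.4 N/mm


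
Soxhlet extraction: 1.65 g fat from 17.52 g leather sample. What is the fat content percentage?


Fat content = 1.65 / 17.52 x 100
Fat = 9.4%


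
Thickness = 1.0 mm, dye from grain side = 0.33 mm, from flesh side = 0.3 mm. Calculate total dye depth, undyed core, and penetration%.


Total dyed = 0.63 mm
Undyed core = 0.37 mm
Penetration = 63.0%


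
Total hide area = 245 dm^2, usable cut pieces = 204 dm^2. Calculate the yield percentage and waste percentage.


Yield = 204 / 245 x 100 = 83.3%
Waste = 245 - 204 = 41 dm^2
Waste% = 100 - 83.3 = 16.7%


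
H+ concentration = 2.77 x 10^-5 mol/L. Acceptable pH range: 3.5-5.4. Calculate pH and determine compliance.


pH = 4.56
Compliant: Yes

pH = -log10(2.77 x 10^-5) = 4.56
Range: 3.5 to 5.4
Compliant: Yes


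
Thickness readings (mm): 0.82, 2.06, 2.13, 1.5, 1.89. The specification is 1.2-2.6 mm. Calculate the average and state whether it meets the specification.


Sum = 8.40
Average = 8.40 / 5 = 1.68 mm
Specification range: 1.2 to 2.6 mm
Within spec: Yes


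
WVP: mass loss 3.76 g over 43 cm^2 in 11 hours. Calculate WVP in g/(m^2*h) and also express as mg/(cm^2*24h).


WVP = 79.49 g/(m^2*h)
Daily rate = 190.78 mg/(cm^2*24h)

WVP = 3.76 / (43 x 11) x 10000 = 79.49 g/(m^2*h)
Mass loss in mg = 3.76 x 1000 = 3760 mg
Per cm^2 per 24h in mg: 3760 x 24 / (43 x 11) = 90240 / 473 = 190.78 mg/(cm^2*24h)


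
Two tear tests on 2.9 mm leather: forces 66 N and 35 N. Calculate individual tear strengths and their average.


Tear 1 = 22.8 N/mm
Tear 2 = 12.1 N/mm
Average = 17.5 N/mm

Tear 1 = 66 / 2.9 = 22.8 N/mm
Tear 2 = 35 / 2.9 = 12.1 N/mm
Average = (22.8 + 12.1) / 2 = 17.5 N/mm


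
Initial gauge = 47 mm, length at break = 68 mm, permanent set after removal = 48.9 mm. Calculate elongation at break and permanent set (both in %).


Elongation at break = 44.7%
Permanent set = 4.0%

Elongation at break = (68 - 47) / 47 x 100 = 44.7%
Permanent set = (48.9 - 47) / 47 x 100 = 4.0%


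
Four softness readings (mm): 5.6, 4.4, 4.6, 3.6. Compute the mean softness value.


Sum = 5.6 + 4.4 + 4.6 + 3.6
Mean = 18.2 / 4 = 4.55 mm


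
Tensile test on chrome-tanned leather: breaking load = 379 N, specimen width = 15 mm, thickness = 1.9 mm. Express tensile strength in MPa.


13.30 MPa


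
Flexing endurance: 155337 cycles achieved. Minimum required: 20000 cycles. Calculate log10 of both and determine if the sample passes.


Achieved: log10 = 5.19
Required: log10 = 4.30
Passes: Yes


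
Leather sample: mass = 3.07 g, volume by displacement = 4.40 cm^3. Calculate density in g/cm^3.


Density = mass / volume
Density = 3.07 / 4.40 = 0.698 g/cm^3


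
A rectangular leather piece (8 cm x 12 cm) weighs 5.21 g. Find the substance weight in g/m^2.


542.7 g/m^2


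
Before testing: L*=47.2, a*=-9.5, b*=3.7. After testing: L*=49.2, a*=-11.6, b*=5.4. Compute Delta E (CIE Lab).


Delta E = 3.36


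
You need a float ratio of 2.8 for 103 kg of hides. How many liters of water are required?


288.4 L

Water = hide weight x target ratio
Water = 103 x 2.8 = 288.4 L


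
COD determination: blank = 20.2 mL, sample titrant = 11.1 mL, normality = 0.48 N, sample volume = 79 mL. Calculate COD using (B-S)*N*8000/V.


442.3 mg/L

COD = (20.2 - 11.1) x 0.48 x 8000 / 79
COD = 9.1 x 0.48 x 8000 / 79
COD = 442.3 mg/L


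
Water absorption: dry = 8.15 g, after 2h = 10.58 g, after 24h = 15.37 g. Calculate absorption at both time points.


WA (2h) = (10.58 - 8.15) / 8.15 x 100 = 29.8%
WA (24h) = (15.37 - 8.15) / 8.15 x 100 = 88.6%


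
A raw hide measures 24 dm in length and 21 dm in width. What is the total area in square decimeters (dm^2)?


504 dm^2

Area = length x width
Area = 24 x 21 = 504 dm^2


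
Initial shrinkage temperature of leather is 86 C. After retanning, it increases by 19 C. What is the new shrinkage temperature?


105 C


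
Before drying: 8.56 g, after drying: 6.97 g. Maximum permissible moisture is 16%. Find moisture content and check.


Moisture content = 18.6%
Acceptable: No


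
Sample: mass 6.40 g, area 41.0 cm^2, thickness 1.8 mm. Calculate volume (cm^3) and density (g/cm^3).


Thickness in cm = 1.8 / 10 = 0.18 cm
Volume = 41.0 x 0.18 = 7.380 cm^3
Density = 6.40 / 7.380 = 0.867 g/cm^3


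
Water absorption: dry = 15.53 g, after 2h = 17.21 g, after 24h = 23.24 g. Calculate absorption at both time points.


WA (2h) = (17.21 - 15.53) / 15.53 x 100 = 10.8%
WA (24h) = (23.24 - 15.53) / 15.53 x 100 = 49.6%


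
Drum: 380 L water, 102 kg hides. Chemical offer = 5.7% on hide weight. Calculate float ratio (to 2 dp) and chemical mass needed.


Float ratio = 380 / 102 = 3.73
Chemical = 102 x 5.7 / 100 = 5.814 kg


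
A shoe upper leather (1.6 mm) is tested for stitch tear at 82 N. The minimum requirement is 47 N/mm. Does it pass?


STS = 51.3 N/mm
Passes: Yes

STS = 82 / 1.6 = 51.3 N/mm
Minimum required: 47 N/mm
Passes: Yes


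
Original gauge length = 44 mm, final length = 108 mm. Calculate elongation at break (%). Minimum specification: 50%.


Elongation = 145.5%
Meets spec: Yes


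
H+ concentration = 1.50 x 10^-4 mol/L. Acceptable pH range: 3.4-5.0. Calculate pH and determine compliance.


pH = -log10(1.50 x 10^-4) = 3.82
Range: 3.4 to 5.0
Compliant: Yes


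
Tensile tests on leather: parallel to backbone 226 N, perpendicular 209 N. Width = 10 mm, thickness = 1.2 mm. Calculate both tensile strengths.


Area = 10 x 1.2 = 12.0 mm^2
TS (parallel) = 226 / 12.0 = 18.83 N/mm^2
TS (perpendicular) = 209 / 12.0 = 17.42 N/mm^2


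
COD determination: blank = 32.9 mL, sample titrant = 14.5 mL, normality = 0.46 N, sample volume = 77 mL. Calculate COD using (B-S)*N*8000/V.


COD = (32.9 - 14.5) x 0.46 x 8000 / 77
COD = 18.4 x 0.46 x 8000 / 77
COD = 879.4 mg/L


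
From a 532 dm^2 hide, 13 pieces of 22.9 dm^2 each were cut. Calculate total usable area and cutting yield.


Usable area = 297.7 dm^2
Yield = 56.0%

Total usable = 13 x 22.9 = 297.7 dm^2
Yield = 297.7 / 532 x 100 = 56.0%


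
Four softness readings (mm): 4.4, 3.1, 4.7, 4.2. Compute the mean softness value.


4.10 mm

Sum = 4.4 + 3.1 + 4.7 + 4.2
Mean = 16.4 / 4 = 4.10 mm


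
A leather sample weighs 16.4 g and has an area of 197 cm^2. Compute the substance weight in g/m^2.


Substance weight = mass / area x 10000
SW = 16.4 / 197 x 10000
SW = 832.5 g/m^2


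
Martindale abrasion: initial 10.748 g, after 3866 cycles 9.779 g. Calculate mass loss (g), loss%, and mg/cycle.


Mass loss = 0.969 g
Loss = 9.02%
Rate = 0.251 mg/cycle

Loss = 10.748 - 9.779 = 0.969 g
Loss% = 0.969 / 10.748 x 100 = 9.02%
Rate = 0.969 / 3866 x 1000 = 0.251 mg/cycle


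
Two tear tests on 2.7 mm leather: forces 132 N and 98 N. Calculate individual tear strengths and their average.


Tear 1 = 132 / 2.7 = 48.9 N/mm
Tear 2 = 98 / 2.7 = 36.3 N/mm
Average = (48.9 + 36.3) / 2 = 42.6 N/mm


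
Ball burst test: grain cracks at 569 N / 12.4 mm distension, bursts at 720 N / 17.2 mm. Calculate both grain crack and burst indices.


Crack index = 569 / 12.4 = 45.9 N/mm
Burst index = 720 / 17.2 = 41.9 N/mm


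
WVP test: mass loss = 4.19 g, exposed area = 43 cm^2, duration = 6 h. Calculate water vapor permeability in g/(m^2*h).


WVP = mass_loss / (area x time) x 10000
WVP = 4.19 / (43 x 6) x 10000
WVP = 4.19 / 258 x 10000 = 162.40 g/(m^2*h)


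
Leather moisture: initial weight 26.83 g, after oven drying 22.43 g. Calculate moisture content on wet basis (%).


16.4%

Moisture = 26.83 - 22.43 = 4.40 g
MC = 4.40 / 26.83 x 100 = 16.4%


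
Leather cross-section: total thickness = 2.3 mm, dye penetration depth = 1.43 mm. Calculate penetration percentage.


Penetration% = 1.43 / 2.3 x 100
Penetration = 62.2%


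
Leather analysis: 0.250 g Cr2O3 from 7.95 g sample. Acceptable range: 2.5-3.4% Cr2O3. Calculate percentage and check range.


Cr2O3 = 3.14%
Within range: Yes

Cr2O3% = 0.250 / 7.95 x 100 = 3.14%
Acceptable range: 2.5 to 3.4%
Within range: Yes


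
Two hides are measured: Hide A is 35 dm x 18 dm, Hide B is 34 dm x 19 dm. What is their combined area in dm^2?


1276 dm^2

Hide A area = 35 x 18 = 630 dm^2
Hide B area = 34 x 19 = 646 dm^2
Total = 630 + 646 = 1276 dm^2


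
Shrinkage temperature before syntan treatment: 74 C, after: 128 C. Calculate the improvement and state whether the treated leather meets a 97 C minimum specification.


Improvement = 128 - 74 = 54 C
Spec check: 128 C >= 97 C? Yes


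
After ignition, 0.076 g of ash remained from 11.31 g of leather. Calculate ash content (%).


Ash% = 0.076 / 11.31 x 100
Ash% = 0.67%


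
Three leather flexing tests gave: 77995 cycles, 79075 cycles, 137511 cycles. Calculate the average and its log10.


Average = (77995 + 79075 + 137511) / 3 = 98194 cycles
log10(98194) = 4.99


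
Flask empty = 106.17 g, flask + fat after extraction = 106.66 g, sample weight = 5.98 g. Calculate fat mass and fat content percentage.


Fat mass = 0.49 g
Fat content = 8.2%

Fat mass = 106.66 - 106.17 = 0.49 g
Fat% = 0.49 / 5.98 x 100 = 8.2%


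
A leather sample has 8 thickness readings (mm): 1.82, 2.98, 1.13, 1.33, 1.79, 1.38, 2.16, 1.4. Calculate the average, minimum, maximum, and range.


Sum = 13.99
Average = 13.99 / 8 = 1.75 mm
Minimum = 1.13 mm
Maximum = 2.98 mm
Range = 2.98 - 1.13 = 1.85 mm


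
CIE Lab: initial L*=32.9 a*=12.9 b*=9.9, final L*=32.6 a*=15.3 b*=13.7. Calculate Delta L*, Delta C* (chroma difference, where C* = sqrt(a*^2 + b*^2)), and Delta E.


Delta L* = -0.3
Delta C* = 4.28
Delta E = 4.50

Delta L* = 32.6 - 32.9 = -0.3
C1* = sqrt((12.9)^2 + (9.9)^2) = 16.261
C2* = sqrt((15.3)^2 + (13.7)^2) = 20.537
Delta C* = 20.537 - 16.261 = 4.28
Delta E = sqrt((-0.3)^2 + (2.4)^2 + (3.8)^2) = 4.50


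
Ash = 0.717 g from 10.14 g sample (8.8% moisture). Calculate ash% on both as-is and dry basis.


As-is ash% = 0.717 / 10.14 x 100 = 7.07%
Dry mass = 10.14 x (100 - 8.8) / 100 = 9.24768 g
Dry-basis ash% = 0.717 / 9.24768 x 100 = 7.75%


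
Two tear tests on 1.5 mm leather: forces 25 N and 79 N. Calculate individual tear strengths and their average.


Tear 1 = 16.7 N/mm
Tear 2 = 52.7 N/mm
Average = 34.7 N/mm

Tear 1 = 25 / 1.5 = 16.7 N/mm
Tear 2 = 79 / 1.5 = 52.7 N/mm
Average = (16.7 + 52.7) / 2 = 34.7 N/mm


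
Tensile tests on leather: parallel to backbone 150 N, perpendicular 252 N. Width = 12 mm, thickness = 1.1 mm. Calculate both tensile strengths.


Area = 12 x 1.1 = 13.2 mm^2
TS (parallel) = 150 / 13.2 = 11.36 N/mm^2
TS (perpendicular) = 252 / 13.2 = 19.09 N/mm^2


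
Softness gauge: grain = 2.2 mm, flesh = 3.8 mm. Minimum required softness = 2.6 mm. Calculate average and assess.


Average softness = 3.00 mm
Meets requirement: Yes

Average = (2.2 + 3.8) / 2 = 3.00 mm
Minimum = 2.6 mm
Meets requirement: Yes


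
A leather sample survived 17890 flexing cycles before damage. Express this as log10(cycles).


4.25

log10(17890) = 4.25


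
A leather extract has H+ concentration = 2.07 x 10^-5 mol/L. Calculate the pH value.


pH = 4.68


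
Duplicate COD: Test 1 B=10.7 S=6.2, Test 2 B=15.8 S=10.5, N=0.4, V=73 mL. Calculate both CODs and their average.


COD1 = 197.3 mg/L
COD2 = 232.3 mg/L
Average = 214.8 mg/L

COD1 = (10.7 - 6.2) x 0.4 x 8000 / 73 = 197.3 mg/L
COD2 = (15.8 - 10.5) x 0.4 x 8000 / 73 = 232.3 mg/L
Average = (197.3 + 232.3) / 2 = 214.8 mg/L


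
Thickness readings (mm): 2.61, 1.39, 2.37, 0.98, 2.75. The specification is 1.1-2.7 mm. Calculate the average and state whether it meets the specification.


Average = 2.02 mm
Within specification: Yes


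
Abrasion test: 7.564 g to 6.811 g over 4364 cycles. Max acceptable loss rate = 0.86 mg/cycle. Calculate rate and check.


Rate = 0.173 mg/cycle
Passes: Yes

Loss = 7.564 - 6.811 = 0.753 g
Rate = 0.753 g / 4364 cycles x 1000 = 0.173 mg/cycle
Max = 0.86 mg/cycle
Passes: Yes


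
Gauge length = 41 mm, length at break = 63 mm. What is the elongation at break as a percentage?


53.7%


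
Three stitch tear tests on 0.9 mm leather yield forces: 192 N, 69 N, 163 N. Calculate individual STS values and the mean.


STS1 = 192 / 0.9 = 213.3 N/mm
STS2 = 69 / 0.9 = 76.7 N/mm
STS3 = 163 / 0.9 = 181.1 N/mm
Mean = (213.3 + 76.7 + 181.1) / 3 = 157.0 N/mm


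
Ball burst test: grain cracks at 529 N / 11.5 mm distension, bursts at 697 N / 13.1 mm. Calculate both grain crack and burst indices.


Crack index = 529 / 11.5 = 46.0 N/mm
Burst index = 697 / 13.1 = 53.2 N/mm


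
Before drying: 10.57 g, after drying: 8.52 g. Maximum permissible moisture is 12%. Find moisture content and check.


Moisture content = 19.4%
Acceptable: No


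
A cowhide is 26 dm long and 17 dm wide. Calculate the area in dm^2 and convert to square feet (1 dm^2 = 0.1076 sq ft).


442 dm^2
47.56 sq ft

Area = 26 x 17 = 442 dm^2
Conversion: 442 x 0.1076 = 47.56 sq ft


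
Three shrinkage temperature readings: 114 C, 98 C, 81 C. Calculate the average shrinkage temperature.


97.7 C


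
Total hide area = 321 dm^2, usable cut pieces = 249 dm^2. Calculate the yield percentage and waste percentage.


Yield = 249 / 321 x 100 = 77.6%
Waste = 321 - 249 = 72 dm^2
Waste% = 100 - 77.6 = 22.4%


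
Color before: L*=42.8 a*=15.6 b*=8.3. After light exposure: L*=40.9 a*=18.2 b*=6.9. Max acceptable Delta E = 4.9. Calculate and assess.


dL = -1.9, da = 2.6, db = -1.4
dE = sqrt((-1.9)^2 + (2.6)^2 + (-1.4)^2) = 3.51
Max = 4.9
Passes: Yes


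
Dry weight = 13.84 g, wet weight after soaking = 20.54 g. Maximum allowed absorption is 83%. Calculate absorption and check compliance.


WA = (20.54 - 13.84) / 13.84 x 100 = 48.4%
Maximum allowed: 83%
Compliant: Yes


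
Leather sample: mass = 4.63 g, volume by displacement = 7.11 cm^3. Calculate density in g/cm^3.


0.651 g/cm^3

Density = mass / volume
Density = 4.63 / 7.11 = 0.651 g/cm^3


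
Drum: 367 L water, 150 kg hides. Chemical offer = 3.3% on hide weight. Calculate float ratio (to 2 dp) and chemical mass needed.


Float ratio = 2.45
Chemical needed = 4.95 kg

Float ratio = 367 / 150 = 2.45
Chemical = 150 x 3.3 / 100 = 4.95 kg


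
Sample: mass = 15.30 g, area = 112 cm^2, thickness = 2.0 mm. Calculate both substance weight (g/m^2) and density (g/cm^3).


SW = 15.30 / 112 x 10000 = 1366.1 g/m^2
Volume = 112 x 2.0 / 10 = 22.40 cm^3
Density = 15.30 / 22.40 = 0.683 g/cm^3


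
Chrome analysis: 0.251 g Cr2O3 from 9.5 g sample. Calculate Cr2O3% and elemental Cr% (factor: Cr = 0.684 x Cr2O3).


Cr2O3% = 0.251 / 9.5 x 100 = 2.64%
Cr% = 2.64 x 0.684 = 1.81%


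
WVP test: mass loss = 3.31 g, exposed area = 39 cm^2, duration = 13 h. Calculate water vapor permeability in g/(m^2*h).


65.29 g/(m^2*h)

WVP = mass_loss / (area x time) x 10000
WVP = 3.31 / (39 x 13) x 10000
WVP = 3.31 / 507 x 10000 = 65.29 g/(m^2*h)


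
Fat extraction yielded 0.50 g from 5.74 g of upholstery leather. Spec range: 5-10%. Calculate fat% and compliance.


Fat% = 0.50 / 5.74 x 100 = 8.7%
Spec range: 5-10%
Compliant: Yes


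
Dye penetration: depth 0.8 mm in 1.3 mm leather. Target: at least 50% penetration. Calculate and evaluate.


Penetration = 61.5%
Meets target: Yes


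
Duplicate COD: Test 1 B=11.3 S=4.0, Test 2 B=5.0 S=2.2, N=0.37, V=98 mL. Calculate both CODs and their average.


COD1 = (11.3 - 4.0) x 0.37 x 8000 / 98 = 220.5 mg/L
COD2 = (5.0 - 2.2) x 0.37 x 8000 / 98 = 84.6 mg/L
Average = (220.5 + 84.6) / 2 = 152.6 mg/L


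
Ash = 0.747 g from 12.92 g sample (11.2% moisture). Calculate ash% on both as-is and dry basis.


As-is ash = 5.78%
Dry-basis ash = 6.51%

As-is ash% = 0.747 / 12.92 x 100 = 5.78%
Dry mass = 12.92 x (100 - 11.2) / 100 = 11.47296 g
Dry-basis ash% = 0.747 / 11.47296 x 100 = 6.51%


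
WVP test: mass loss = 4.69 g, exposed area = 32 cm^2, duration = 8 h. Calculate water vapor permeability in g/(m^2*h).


183.20 g/(m^2*h)

WVP = mass_loss / (area x time) x 10000
WVP = 4.69 / (32 x 8) x 10000
WVP = 4.69 / 256 x 10000 = 183.20 g/(m^2*h)


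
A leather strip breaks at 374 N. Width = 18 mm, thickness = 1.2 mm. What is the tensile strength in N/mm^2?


Cross-sectional area = 18 x 1.2 = 21.6 mm^2
Tensile strength = 374 / 21.6 = 17.31 N/mm^2


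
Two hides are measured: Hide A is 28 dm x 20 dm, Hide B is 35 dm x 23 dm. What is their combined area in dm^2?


1365 dm^2


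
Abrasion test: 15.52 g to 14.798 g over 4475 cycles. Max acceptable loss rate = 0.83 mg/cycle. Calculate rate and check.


Rate = 0.161 mg/cycle
Passes: Yes


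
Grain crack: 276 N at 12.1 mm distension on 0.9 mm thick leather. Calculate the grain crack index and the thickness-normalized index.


Crack index = 22.8 N/mm
Normalized index = 25.3 N/mm per mm

Crack index = 276 / 12.1 = 22.8 N/mm
Normalized = 22.8 / 0.9 = 25.3 N/mm per mm


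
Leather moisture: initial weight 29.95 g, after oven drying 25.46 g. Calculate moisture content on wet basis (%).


Moisture = 29.95 - 25.46 = 4.49 g
MC = 4.49 / 29.95 x 100 = 15.0%


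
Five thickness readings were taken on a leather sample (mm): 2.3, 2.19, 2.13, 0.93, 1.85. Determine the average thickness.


1.88 mm

Sum = 2.3 + 2.19 + 2.13 + 0.93 + 1.85 = 9.40
Average = 9.40 / 5 = 1.88 mm


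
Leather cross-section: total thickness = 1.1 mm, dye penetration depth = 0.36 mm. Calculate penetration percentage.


32.7%


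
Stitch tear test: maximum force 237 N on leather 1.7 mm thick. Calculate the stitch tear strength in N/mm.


139.4 N/mm


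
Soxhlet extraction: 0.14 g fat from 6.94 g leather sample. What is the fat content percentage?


2.0%


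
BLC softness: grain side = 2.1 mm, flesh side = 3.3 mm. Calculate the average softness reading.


Average = (2.1 + 3.3) / 2
Average = 2.70 mm


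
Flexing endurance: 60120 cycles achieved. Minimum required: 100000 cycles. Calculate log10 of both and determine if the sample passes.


Achieved: log10 = 4.78
Required: log10 = 5.00
Passes: No


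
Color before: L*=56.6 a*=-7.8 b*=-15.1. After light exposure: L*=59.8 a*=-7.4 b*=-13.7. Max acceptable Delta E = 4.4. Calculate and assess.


dL = 3.2, da = 0.4, db = 1.4
dE = sqrt((3.2)^2 + (0.4)^2 + (1.4)^2) = 3.52
Max = 4.4
Passes: Yes


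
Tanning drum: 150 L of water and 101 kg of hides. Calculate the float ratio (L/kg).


1.5

Float ratio = water / hide weight
Ratio = 150 / 101 = 1.5


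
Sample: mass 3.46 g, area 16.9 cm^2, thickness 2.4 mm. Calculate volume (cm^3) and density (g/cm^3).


Volume = 4.056 cm^3
Density = 0.853 g/cm^3

Thickness in cm = 2.4 / 10 = 0.24 cm
Volume = 16.9 x 0.24 = 4.056 cm^3
Density = 3.46 / 4.056 = 0.853 g/cm^3


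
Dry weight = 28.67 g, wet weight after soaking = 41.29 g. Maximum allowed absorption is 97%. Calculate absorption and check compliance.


WA = (41.29 - 28.67) / 28.67 x 100 = 44.0%
Maximum allowed: 97%
Compliant: Yes


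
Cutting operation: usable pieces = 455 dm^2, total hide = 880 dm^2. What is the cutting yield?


Yield = usable / total x 100
Yield = 455 / 880 x 100 = 51.7%


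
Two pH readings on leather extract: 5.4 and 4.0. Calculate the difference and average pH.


Difference = |5.4 - 4.0| = 1.4
Average = (5.4 + 4.0) / 2 = 4.70


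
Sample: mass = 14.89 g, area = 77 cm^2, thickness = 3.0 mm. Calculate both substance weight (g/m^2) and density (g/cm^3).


SW = 14.89 / 77 x 10000 = 1933.8 g/m^2
Volume = 77 x 3.0 / 10 = 23.10 cm^3
Density = 14.89 / 23.10 = 0.645 g/cm^3


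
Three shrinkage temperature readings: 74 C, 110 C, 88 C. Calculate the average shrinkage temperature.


90.7 C

Average = (74 + 110 + 88) / 3
Average = 272 / 3 = 90.7 C


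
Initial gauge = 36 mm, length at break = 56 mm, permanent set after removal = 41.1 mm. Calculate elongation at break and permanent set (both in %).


Elongation at break = (56 - 36) / 36 x 100 = 55.6%
Permanent set = (41.1 - 36) / 36 x 100 = 14.2%


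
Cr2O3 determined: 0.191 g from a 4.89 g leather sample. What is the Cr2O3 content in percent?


Cr2O3% = 0.191 / 4.89 x 100
Cr2O3% = 3.91%


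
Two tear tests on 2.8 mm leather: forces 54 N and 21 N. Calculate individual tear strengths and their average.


Tear 1 = 54 / 2.8 = 19.3 N/mm
Tear 2 = 21 / 2.8 = 7.5 N/mm
Average = (19.3 + 7.5) / 2 = 13.4 N/mm


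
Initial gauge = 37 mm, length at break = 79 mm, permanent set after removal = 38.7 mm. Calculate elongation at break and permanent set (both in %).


Elongation at break = 113.5%
Permanent set = 4.6%


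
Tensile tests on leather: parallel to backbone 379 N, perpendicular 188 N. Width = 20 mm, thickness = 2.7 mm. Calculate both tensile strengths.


Area = 20 x 2.7 = 54.0 mm^2
TS (parallel) = 379 / 54.0 = 7.02 N/mm^2
TS (perpendicular) = 188 / 54.0 = 3.48 N/mm^2


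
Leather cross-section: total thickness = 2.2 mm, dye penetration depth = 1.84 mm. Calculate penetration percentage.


83.6%


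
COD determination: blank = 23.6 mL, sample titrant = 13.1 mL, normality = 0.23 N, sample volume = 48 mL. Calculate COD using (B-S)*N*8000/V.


402.5 mg/L

COD = (23.6 - 13.1) x 0.23 x 8000 / 48
COD = 10.5 x 0.23 x 8000 / 48
COD = 402.5 mg/L


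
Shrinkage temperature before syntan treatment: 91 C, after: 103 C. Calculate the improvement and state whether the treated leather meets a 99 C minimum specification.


Improvement = 12 C
Meets 99 C spec: Yes

Improvement = 103 - 91 = 12 C
Spec check: 103 C >= 99 C? Yes


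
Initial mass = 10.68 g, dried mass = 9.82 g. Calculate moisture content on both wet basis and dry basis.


Wet basis = 8.1%
Dry basis = 8.8%


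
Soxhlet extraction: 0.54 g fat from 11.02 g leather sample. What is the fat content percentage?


4.9%


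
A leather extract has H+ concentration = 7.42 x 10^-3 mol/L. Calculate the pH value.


pH = 2.13

pH = -log10[H+]
pH = -log10(7.42 x 10^-3) = 2.13
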